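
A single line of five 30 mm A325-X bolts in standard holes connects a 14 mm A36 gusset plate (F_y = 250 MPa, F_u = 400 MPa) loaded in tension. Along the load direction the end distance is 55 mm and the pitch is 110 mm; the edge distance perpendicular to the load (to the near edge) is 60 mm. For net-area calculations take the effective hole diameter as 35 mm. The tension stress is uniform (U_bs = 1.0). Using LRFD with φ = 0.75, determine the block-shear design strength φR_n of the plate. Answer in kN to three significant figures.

958 kN

Shear plane L_v = 55 + 4·110 = 495 mm; A_gv = 495 × 14 = 6930 mm².
A_nv = (495 − 4.5·35) × 14 = 4725 mm².
A_nt = (60 − 0.5·35) × 14 = 595 mm².
0.6 F_u A_nv = 1134 kN; 0.6 F_y A_gv = 1040 kN → shear yielding governs the shear term.
R_n = 1040 + 1.0 × 400 × 595 / 1000 = 1278 kN.
Design strength φR_n = 0.75 × 1278 = 958 kN.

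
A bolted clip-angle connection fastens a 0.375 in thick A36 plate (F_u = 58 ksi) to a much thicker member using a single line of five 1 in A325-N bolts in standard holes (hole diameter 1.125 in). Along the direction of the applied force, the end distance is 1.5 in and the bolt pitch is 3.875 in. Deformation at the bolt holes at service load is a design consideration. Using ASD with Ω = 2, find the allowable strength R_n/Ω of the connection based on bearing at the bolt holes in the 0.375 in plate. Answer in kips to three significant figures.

117 kips

Per bolt r_n = 1.2 l_c t F_u ≤ 2.4 d t F_u; upper limit = 2.4 × 1 × 0.375 × 58 = 52.2 kips.
Edge bolt: l_c = 1.5 − 1.125/2 = 0.9375 in → 1.2 × 0.9375 × 0.375 × 58 = 24.47 → r_n = 24.47 kips.
Interior bolts: l_c = 3.875 − 1.125 = 2.75 in → 1.2 × 2.75 × 0.375 × 58 = 71.77 → r_n = 52.2 kips.
R_n = 1 × 24.47 + 4 × 52.2 = 233.3 kips.
Allowable strength R_n/Ω = 233.3 / 2 = 117 kips.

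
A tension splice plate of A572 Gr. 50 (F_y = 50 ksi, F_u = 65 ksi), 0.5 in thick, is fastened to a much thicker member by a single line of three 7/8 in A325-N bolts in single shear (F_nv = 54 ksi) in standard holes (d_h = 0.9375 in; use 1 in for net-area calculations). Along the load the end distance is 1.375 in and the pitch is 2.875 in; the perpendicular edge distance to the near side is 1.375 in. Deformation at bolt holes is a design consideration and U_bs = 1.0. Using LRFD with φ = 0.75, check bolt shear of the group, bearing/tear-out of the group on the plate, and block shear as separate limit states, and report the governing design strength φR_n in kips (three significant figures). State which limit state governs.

Bolt shear: A_b = π·0.875²/4 = 0.6013 in²; R_n = 54 × 0.6013 × 3 × 1 = 97.41 kips → 0.75 × 97.41 = 73.1 kips.
Bearing: edge l_c = 0.9062, r_n = 35.34 kips; interior l_c = 1.938, r_n = 68.25 kips; R_n = 35.34 + 2·68.25 = 171.8 kips → 129 kips.
Block shear: A_gv = 3.562, A_nv = 2.312, A_nt = 0.4375 in²; R_n = min(0.6F_uA_nv, 0.6F_yA_gv) + U_bs·F_u·A_nt = 118.6 kips → 89 kips.
Bolt shear governs: 73.1 kips.

73.1 kips (bolt shear governs)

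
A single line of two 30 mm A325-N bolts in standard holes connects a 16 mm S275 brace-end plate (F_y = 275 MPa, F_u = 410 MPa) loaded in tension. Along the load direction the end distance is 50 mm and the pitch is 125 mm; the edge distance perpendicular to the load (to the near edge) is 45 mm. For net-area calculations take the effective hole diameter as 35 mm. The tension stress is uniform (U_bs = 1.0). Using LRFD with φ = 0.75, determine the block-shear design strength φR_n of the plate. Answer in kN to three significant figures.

482 kN

Shear plane L_v = 50 + 1·125 = 175 mm; A_gv = 175 × 16 = 2800 mm².
A_nv = (175 − 1.5·35) × 16 = 1960 mm².
A_nt = (45 − 0.5·35) × 16 = 440 mm².
0.6 F_u A_nv = 482.2 kN; 0.6 F_y A_gv = 462 kN → shear yielding governs the shear term.
R_n = 462 + 1.0 × 410 × 440 / 1000 = 642.4 kN.
Design strength φR_n = 0.75 × 642.4 = 482 kN.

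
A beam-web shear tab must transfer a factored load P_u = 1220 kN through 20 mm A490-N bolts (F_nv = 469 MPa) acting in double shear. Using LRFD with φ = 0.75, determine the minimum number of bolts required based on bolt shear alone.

6 bolts

A_b = π·20²/4 = 314.2 mm².
Per-bolt design strength φR_n = 0.75 × 469 × 314.2 × 2 / 1000 = 221 kN.
n ≥ 1220 / 221 = 5.52 → use 6 bolts.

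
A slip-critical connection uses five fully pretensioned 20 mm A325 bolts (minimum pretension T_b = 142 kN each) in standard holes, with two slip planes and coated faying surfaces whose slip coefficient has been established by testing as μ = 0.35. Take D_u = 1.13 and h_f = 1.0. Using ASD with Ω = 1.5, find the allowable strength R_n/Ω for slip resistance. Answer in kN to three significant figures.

374 kN

R_n = μ · D_u · h_f · T_b · n_s · n_b = 0.35 × 1.13 × 1.0 × 142 × 2 × 5 = 561.6 kN.
Allowable strength R_n/Ω = 561.6 / 1.5 = 374 kN.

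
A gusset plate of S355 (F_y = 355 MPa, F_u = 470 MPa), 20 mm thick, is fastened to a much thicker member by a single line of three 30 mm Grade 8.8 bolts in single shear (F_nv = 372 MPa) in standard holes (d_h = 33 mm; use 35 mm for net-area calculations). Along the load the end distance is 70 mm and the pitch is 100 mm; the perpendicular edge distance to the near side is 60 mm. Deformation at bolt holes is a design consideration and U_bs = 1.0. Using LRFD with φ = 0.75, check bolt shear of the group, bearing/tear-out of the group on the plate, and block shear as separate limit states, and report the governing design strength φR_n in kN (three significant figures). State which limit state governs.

592 kN (bolt shear governs)

Bolt shear: A_b = π·30²/4 = 706.9 mm²; R_n = 372 × 706.9 × 3 × 1 / 1000 = 788.9 kN → 0.75 × 788.9 = 592 kN.
Bearing: edge l_c = 53.5, r_n = 603.5 kN; interior l_c = 67, r_n = 676.8 kN; R_n = 603.5 + 2·676.8 = 1957 kN → 1470 kN.
Block shear: A_gv = 5400, A_nv = 3650, A_nt = 850 mm²; R_n = min(0.6F_uA_nv, 0.6F_yA_gv) + U_bs·F_u·A_nt = 1429 kN → 1070 kN.
Bolt shear governs: 592 kN.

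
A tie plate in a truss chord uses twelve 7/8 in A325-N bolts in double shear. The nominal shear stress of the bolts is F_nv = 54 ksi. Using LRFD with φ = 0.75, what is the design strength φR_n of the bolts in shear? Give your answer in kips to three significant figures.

A_b = π × 0.875² / 4 = 0.6013 in².
R_n = F_nv · A_b · n · n_s = 54 × 0.6013 × 12 × 2 = 779.3 kips.
Design strength φR_n = 0.75 × 779.3 = 584 kips.

584 kips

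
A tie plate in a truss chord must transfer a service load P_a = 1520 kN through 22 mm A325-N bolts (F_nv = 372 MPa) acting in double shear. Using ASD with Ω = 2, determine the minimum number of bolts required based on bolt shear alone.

11 bolts

A_b = π·22²/4 = 380.1 mm².
Per-bolt allowable strength R_n/Ω = 372 × 380.1 × 2 / 1000 / 2 = 141.4 kN.
n ≥ 1520 / 141.4 = 10.75 → use 11 bolts.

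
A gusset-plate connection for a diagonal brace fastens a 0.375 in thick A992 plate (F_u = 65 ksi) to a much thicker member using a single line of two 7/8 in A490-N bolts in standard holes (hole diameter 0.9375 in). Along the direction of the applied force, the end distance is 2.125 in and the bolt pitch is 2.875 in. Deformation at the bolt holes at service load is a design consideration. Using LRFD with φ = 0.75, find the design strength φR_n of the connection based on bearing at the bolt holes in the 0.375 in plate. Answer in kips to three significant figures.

Per bolt r_n = 1.2 l_c t F_u ≤ 2.4 d t F_u; upper limit = 2.4 × 0.875 × 0.375 × 65 = 51.19 kips.
Edge bolt: l_c = 2.125 − 0.9375/2 = 1.656 in → 1.2 × 1.656 × 0.375 × 65 = 48.45 → r_n = 48.45 kips.
Interior bolts: l_c = 2.875 − 0.9375 = 1.938 in → 1.2 × 1.938 × 0.375 × 65 = 56.67 → r_n = 51.19 kips.
R_n = 1 × 48.45 + 1 × 51.19 = 99.63 kips.
Design strength φR_n = 0.75 × 99.63 = 74.7 kips.

74.7 kips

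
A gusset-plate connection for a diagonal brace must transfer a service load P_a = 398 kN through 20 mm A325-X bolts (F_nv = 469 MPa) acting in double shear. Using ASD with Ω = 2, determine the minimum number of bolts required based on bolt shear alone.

A_b = π·20²/4 = 314.2 mm².
Per-bolt allowable strength R_n/Ω = 469 × 314.2 × 2 / 1000 / 2 = 147.3 kN.
n ≥ 398 / 147.3 = 2.701 → use 3 bolts.

3 bolts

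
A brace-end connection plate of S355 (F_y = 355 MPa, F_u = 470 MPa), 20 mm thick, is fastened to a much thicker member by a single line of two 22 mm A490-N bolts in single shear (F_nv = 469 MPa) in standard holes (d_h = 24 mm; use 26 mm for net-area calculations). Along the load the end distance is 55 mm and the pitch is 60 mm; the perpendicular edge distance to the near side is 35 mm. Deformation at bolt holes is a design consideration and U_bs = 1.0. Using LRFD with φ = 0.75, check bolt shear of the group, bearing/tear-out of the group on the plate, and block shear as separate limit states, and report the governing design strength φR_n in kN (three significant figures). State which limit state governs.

267 kN (bolt shear governs)

Bolt shear: A_b = π·22²/4 = 380.1 mm²; R_n = 469 × 380.1 × 2 × 1 / 1000 = 356.6 kN → 0.75 × 356.6 = 267 kN.
Bearing: edge l_c = 43, r_n = 485 kN; interior l_c = 36, r_n = 406.1 kN; R_n = 485 + 1·406.1 = 891.1 kN → 668 kN.
Block shear: A_gv = 2300, A_nv = 1520, A_nt = 440 mm²; R_n = min(0.6F_uA_nv, 0.6F_yA_gv) + U_bs·F_u·A_nt = 635.4 kN → 477 kN.
Bolt shear governs: 267 kN.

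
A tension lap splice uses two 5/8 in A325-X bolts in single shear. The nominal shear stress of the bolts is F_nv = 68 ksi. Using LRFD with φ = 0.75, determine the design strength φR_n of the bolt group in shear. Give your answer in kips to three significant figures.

A_b = π × 0.625² / 4 = 0.3068 in².
R_n = F_nv · A_b · n · n_s = 68 × 0.3068 × 2 × 1 = 41.72 kips.
Design strength φR_n = 0.75 × 41.72 = 31.3 kips.

31.3 kips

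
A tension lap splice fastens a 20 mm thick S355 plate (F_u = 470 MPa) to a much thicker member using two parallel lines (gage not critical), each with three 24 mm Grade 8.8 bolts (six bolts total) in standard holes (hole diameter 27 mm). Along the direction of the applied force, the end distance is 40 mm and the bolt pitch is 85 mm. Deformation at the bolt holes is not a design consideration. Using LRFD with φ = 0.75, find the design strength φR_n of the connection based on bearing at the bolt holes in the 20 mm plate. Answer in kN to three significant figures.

Per bolt r_n = 1.5 l_c t F_u ≤ 3.0 d t F_u; upper limit = 3.0 × 24 × 20 × 470 / 1000 = 676.8 kN.
Edge bolt: l_c = 40 − 27/2 = 26.5 mm → 1.5 × 26.5 × 20 × 470 / 1000 = 373.7 → r_n = 373.7 kN.
Interior bolts: l_c = 85 − 27 = 58 mm → 1.5 × 58 × 20 × 470 / 1000 = 817.8 → r_n = 676.8 kN.
R_n = 2 × 373.7 + 4 × 676.8 = 3455 kN.
Design strength φR_n = 0.75 × 3455 = 2590 kN.

2590 kN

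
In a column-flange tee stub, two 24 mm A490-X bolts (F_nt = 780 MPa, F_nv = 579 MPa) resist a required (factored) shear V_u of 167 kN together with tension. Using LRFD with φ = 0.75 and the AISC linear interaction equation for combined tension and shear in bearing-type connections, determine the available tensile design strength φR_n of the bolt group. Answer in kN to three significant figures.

A_b = π·24²/4 = 452.4 mm²; f_rv = 167 × 1000 / (2 × 452.4) = 184.6 MPa.
F'_nt = 1.3 F_nt − (F_nt / φF_nv) f_rv = 1.3·780 − (780/(0.75·579))·184.6 = 682.5 MPa, capped at F_nt → F'_nt = 682.5 MPa.
R_n = F'_nt · A_b · n = 682.5 × 452.4 × 2 / 1000 = 617.5 kN.
Design strength φR_n = 0.75 × 617.5 = 463 kN.

463 kN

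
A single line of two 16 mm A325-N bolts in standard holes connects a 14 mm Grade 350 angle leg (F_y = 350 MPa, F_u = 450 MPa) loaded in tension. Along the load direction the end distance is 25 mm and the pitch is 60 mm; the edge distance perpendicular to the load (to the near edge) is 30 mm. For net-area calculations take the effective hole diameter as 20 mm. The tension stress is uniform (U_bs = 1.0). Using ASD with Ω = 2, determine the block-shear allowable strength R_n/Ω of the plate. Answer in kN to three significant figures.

167 kN

Shear plane L_v = 25 + 1·60 = 85 mm; A_gv = 85 × 14 = 1190 mm².
A_nv = (85 − 1.5·20) × 14 = 770 mm².
A_nt = (30 − 0.5·20) × 14 = 280 mm².
0.6 F_u A_nv = 207.9 kN; 0.6 F_y A_gv = 249.9 kN → shear rupture governs the shear term.
R_n = 207.9 + 1.0 × 450 × 280 / 1000 = 333.9 kN.
Allowable strength R_n/Ω = 333.9 / 2 = 167 kN.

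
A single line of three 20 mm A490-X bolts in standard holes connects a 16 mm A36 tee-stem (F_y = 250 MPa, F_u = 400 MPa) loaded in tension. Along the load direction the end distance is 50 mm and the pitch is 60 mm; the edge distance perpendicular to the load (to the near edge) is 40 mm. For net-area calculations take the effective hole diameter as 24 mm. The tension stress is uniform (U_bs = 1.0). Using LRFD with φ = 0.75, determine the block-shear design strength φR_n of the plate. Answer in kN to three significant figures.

440 kN

Shear plane L_v = 50 + 2·60 = 170 mm; A_gv = 170 × 16 = 2720 mm².
A_nv = (170 − 2.5·24) × 16 = 1760 mm².
A_nt = (40 − 0.5·24) × 16 = 448 mm².
0.6 F_u A_nv = 422.4 kN; 0.6 F_y A_gv = 408 kN → shear yielding governs the shear term.
R_n = 408 + 1.0 × 400 × 448 / 1000 = 587.2 kN.
Design strength φR_n = 0.75 × 587.2 = 440 kN.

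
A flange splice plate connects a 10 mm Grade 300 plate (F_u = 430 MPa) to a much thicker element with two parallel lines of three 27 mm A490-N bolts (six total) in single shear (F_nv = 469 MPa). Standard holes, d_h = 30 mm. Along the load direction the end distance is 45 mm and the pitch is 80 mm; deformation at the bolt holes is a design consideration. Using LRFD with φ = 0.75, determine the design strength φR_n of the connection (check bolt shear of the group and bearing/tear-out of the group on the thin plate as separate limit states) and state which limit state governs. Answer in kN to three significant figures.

1010 kN (bearing governs)

Bolt shear: A_b = π·27²/4 = 572.6 mm²; R_n = 469 × 572.6 × 6 × 1 / 1000 = 1611 kN → 0.75 × 1611 = 1210 kN.
Bearing (1.2 l_c t F_u ≤ 2.4 d t F_u): upper limit = 2.4·27·10·430 / 1000 = 278.6 kN.
  Edge l_c = 45 − 30/2 = 30 → r_n = 154.8 kN; interior l_c = 80 − 30 = 50 → r_n = 258 kN.
  R_n,bearing = 2·154.8 + 4·258 = 1342 kN → 0.75 × 1342 = 1010 kN.
Bearing governs: 1010 kN.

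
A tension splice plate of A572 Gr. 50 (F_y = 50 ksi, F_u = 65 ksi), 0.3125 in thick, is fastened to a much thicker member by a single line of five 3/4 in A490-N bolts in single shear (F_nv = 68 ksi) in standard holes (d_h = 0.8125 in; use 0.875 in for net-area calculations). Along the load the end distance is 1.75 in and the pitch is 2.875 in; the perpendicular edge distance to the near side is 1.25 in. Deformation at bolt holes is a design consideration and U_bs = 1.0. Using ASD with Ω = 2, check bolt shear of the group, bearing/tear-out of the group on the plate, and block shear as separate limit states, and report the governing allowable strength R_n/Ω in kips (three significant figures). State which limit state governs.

65 kips (block shear governs)

Bolt shear: A_b = π·0.75²/4 = 0.4418 in²; R_n = 68 × 0.4418 × 5 × 1 = 150.2 kips → 150.2 / 2 = 75.1 kips.
Bearing: edge l_c = 1.344, r_n = 32.75 kips; interior l_c = 2.062, r_n = 36.56 kips; R_n = 32.75 + 4·36.56 = 179 kips → 89.5 kips.
Block shear: A_gv = 4.141, A_nv = 2.91, A_nt = 0.2539 in²; R_n = min(0.6F_uA_nv, 0.6F_yA_gv) + U_bs·F_u·A_nt = 130 kips → 65 kips.
Block shear governs: 65 kips.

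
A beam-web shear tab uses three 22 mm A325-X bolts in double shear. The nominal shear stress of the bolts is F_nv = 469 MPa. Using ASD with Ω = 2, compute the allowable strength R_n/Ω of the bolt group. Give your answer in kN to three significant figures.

A_b = π × 22² / 4 = 380.1 mm².
R_n = F_nv · A_b · n · n_s = 469 × 380.1 × 3 × 2 / 1000 = 1070 kN.
Allowable strength R_n/Ω = 1070 / 2 = 535 kN.

535 kN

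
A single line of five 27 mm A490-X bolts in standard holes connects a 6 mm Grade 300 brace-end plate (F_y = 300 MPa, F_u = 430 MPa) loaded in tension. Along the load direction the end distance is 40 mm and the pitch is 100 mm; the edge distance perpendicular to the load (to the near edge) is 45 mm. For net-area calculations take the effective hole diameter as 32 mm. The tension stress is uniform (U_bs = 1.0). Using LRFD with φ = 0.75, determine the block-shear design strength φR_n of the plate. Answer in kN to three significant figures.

Shear plane L_v = 40 + 4·100 = 440 mm; A_gv = 440 × 6 = 2640 mm².
A_nv = (440 − 4.5·32) × 6 = 1776 mm².
A_nt = (45 − 0.5·32) × 6 = 174 mm².
0.6 F_u A_nv = 458.2 kN; 0.6 F_y A_gv = 475.2 kN → shear rupture governs the shear term.
R_n = 458.2 + 1.0 × 430 × 174 / 1000 = 533 kN.
Design strength φR_n = 0.75 × 533 = 400 kN.

400 kN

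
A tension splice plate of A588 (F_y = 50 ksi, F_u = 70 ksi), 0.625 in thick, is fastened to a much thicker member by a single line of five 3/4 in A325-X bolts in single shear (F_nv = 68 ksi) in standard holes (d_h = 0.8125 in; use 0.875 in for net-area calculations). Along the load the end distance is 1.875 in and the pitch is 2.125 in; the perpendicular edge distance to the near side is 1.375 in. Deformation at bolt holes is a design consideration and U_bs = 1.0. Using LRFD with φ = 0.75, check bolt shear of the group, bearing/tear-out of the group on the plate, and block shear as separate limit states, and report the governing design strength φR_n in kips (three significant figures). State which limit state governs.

Bolt shear: A_b = π·0.75²/4 = 0.4418 in²; R_n = 68 × 0.4418 × 5 × 1 = 150.2 kips → 0.75 × 150.2 = 113 kips.
Bearing: edge l_c = 1.469, r_n = 77.11 kips; interior l_c = 1.312, r_n = 68.91 kips; R_n = 77.11 + 4·68.91 = 352.7 kips → 265 kips.
Block shear: A_gv = 6.484, A_nv = 4.023, A_nt = 0.5859 in²; R_n = min(0.6F_uA_nv, 0.6F_yA_gv) + U_bs·F_u·A_nt = 210 kips → 158 kips.
Bolt shear governs: 113 kips.

113 kips (bolt shear governs)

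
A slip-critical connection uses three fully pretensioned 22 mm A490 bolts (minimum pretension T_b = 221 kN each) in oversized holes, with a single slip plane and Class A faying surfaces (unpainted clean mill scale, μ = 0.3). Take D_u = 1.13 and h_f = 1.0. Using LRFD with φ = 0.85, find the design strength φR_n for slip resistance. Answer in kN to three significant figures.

R_n = μ · D_u · h_f · T_b · n_s · n_b = 0.3 × 1.13 × 1.0 × 221 × 1 × 3 = 224.8 kN.
Design strength φR_n = 0.85 × 224.8 = 191 kN.

191 kN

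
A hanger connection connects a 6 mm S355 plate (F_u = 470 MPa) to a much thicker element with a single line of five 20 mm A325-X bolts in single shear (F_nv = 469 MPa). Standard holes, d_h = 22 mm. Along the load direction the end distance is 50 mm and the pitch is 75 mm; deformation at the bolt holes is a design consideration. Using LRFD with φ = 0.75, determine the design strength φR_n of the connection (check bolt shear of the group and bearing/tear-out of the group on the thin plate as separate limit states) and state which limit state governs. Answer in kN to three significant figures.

Bolt shear: A_b = π·20²/4 = 314.2 mm²; R_n = 469 × 314.2 × 5 × 1 / 1000 = 736.7 kN → 0.75 × 736.7 = 553 kN.
Bearing (1.2 l_c t F_u ≤ 2.4 d t F_u): upper limit = 2.4·20·6·470 / 1000 = 135.4 kN.
  Edge l_c = 50 − 22/2 = 39 → r_n = 132 kN; interior l_c = 75 − 22 = 53 → r_n = 135.4 kN.
  R_n,bearing = 1·132 + 4·135.4 = 673.4 kN → 0.75 × 673.4 = 505 kN.
Bearing governs: 505 kN.

505 kN (bearing governs)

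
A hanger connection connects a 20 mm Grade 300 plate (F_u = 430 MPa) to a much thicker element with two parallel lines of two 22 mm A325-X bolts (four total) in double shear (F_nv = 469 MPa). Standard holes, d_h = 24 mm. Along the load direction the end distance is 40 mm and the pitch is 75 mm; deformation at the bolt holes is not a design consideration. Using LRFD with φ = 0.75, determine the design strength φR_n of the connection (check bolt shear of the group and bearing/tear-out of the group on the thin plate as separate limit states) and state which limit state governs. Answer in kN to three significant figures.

1070 kN (bolt shear governs)

Bolt shear: A_b = π·22²/4 = 380.1 mm²; R_n = 469 × 380.1 × 4 × 2 / 1000 = 1426 kN → 0.75 × 1426 = 1070 kN.
Bearing (1.5 l_c t F_u ≤ 3.0 d t F_u): upper limit = 3.0·22·20·430 / 1000 = 567.6 kN.
  Edge l_c = 40 − 24/2 = 28 → r_n = 361.2 kN; interior l_c = 75 − 24 = 51 → r_n = 567.6 kN.
  R_n,bearing = 2·361.2 + 2·567.6 = 1858 kN → 0.75 × 1858 = 1390 kN.
Bolt shear governs: 1070 kN.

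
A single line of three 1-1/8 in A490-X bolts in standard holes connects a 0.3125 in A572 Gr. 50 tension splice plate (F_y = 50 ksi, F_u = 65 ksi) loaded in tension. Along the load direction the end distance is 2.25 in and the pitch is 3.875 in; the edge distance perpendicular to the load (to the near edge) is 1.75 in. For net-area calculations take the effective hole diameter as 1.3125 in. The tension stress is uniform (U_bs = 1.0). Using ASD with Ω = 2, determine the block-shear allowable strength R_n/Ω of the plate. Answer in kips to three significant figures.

Shear plane L_v = 2.25 + 2·3.875 = 10 in; A_gv = 10 × 0.3125 = 3.125 in².
A_nv = (10 − 2.5·1.3125) × 0.3125 = 2.1 in².
A_nt = (1.75 − 0.5·1.3125) × 0.3125 = 0.3418 in².
0.6 F_u A_nv = 81.88 kips; 0.6 F_y A_gv = 93.75 kips → shear rupture governs the shear term.
R_n = 81.88 + 1.0 × 65 × 0.3418 = 104.1 kips.
Allowable strength R_n/Ω = 104.1 / 2 = 52.1 kips.

52.1 kips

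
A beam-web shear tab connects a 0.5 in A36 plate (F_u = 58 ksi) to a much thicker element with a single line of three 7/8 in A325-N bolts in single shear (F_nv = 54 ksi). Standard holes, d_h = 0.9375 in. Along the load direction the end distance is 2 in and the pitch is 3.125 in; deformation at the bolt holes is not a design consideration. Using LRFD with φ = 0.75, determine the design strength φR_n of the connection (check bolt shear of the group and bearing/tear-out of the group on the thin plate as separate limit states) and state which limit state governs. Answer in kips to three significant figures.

73.1 kips (bolt shear governs)

Bolt shear: A_b = π·0.875²/4 = 0.6013 in²; R_n = 54 × 0.6013 × 3 × 1 = 97.41 kips → 0.75 × 97.41 = 73.1 kips.
Bearing (1.5 l_c t F_u ≤ 3.0 d t F_u): upper limit = 3.0·0.875·0.5·58 = 76.12 kips.
  Edge l_c = 2 − 0.9375/2 = 1.531 → r_n = 66.61 kips; interior l_c = 3.125 − 0.9375 = 2.188 → r_n = 76.12 kips.
  R_n,bearing = 1·66.61 + 2·76.12 = 218.9 kips → 0.75 × 218.9 = 164 kips.
Bolt shear governs: 73.1 kips.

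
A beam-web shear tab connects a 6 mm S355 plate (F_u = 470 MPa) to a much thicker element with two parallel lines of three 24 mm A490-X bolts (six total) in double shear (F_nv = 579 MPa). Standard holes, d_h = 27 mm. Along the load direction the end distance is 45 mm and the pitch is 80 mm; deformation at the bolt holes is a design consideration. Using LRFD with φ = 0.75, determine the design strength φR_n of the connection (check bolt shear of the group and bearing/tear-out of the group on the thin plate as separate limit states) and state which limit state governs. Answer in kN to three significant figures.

647 kN (bearing governs)

Bolt shear: A_b = π·24²/4 = 452.4 mm²; R_n = 579 × 452.4 × 6 × 2 / 1000 = 3143 kN → 0.75 × 3143 = 2360 kN.
Bearing (1.2 l_c t F_u ≤ 2.4 d t F_u): upper limit = 2.4·24·6·470 / 1000 = 162.4 kN.
  Edge l_c = 45 − 27/2 = 31.5 → r_n = 106.6 kN; interior l_c = 80 − 27 = 53 → r_n = 162.4 kN.
  R_n,bearing = 2·106.6 + 4·162.4 = 862.9 kN → 0.75 × 862.9 = 647 kN.
Bearing governs: 647 kN.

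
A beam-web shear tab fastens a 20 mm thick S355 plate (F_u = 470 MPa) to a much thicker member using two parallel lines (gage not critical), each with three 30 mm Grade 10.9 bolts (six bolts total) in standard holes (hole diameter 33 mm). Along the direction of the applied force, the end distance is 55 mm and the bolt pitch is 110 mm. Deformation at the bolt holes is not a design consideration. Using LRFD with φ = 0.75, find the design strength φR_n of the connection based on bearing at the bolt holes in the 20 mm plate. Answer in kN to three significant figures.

3350 kN

Per bolt r_n = 1.5 l_c t F_u ≤ 3.0 d t F_u; upper limit = 3.0 × 30 × 20 × 470 / 1000 = 846 kN.
Edge bolt: l_c = 55 − 33/2 = 38.5 mm → 1.5 × 38.5 × 20 × 470 / 1000 = 542.9 → r_n = 542.9 kN.
Interior bolts: l_c = 110 − 33 = 77 mm → 1.5 × 77 × 20 × 470 / 1000 = 1086 → r_n = 846 kN.
R_n = 2 × 542.9 + 4 × 846 = 4470 kN.
Design strength φR_n = 0.75 × 4470 = 3350 kN.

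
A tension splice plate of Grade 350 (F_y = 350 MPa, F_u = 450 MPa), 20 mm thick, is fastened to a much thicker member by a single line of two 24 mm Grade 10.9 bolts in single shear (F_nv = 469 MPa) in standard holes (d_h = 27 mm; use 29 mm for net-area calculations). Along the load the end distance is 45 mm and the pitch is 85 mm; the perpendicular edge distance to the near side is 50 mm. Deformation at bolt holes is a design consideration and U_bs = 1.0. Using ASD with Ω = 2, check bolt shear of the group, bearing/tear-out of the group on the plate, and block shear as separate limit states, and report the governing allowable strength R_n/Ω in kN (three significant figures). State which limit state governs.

Bolt shear: A_b = π·24²/4 = 452.4 mm²; R_n = 469 × 452.4 × 2 × 1 / 1000 = 424.3 kN → 424.3 / 2 = 212 kN.
Bearing: edge l_c = 31.5, r_n = 340.2 kN; interior l_c = 58, r_n = 518.4 kN; R_n = 340.2 + 1·518.4 = 858.6 kN → 429 kN.
Block shear: A_gv = 2600, A_nv = 1730, A_nt = 710 mm²; R_n = min(0.6F_uA_nv, 0.6F_yA_gv) + U_bs·F_u·A_nt = 786.6 kN → 393 kN.
Bolt shear governs: 212 kN.

212 kN (bolt shear governs)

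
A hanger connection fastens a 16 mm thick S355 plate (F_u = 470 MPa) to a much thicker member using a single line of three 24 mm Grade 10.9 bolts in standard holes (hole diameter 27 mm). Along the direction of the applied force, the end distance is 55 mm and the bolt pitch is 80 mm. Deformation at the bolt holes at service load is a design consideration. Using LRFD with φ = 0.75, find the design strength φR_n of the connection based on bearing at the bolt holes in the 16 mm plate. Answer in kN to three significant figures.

931 kN

Per bolt r_n = 1.2 l_c t F_u ≤ 2.4 d t F_u; upper limit = 2.4 × 24 × 16 × 470 / 1000 = 433.2 kN.
Edge bolt: l_c = 55 − 27/2 = 41.5 mm → 1.2 × 41.5 × 16 × 470 / 1000 = 374.5 → r_n = 374.5 kN.
Interior bolts: l_c = 80 − 27 = 53 mm → 1.2 × 53 × 16 × 470 / 1000 = 478.3 → r_n = 433.2 kN.
R_n = 1 × 374.5 + 2 × 433.2 = 1241 kN.
Design strength φR_n = 0.75 × 1241 = 931 kN.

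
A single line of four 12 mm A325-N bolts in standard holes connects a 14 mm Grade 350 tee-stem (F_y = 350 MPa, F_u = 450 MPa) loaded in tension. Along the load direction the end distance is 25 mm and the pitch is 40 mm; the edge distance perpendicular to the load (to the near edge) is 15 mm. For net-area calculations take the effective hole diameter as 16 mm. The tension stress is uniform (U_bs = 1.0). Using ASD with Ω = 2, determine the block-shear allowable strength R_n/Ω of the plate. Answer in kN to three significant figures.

Shear plane L_v = 25 + 3·40 = 145 mm; A_gv = 145 × 14 = 2030 mm².
A_nv = (145 − 3.5·16) × 14 = 1246 mm².
A_nt = (15 − 0.5·16) × 14 = 98 mm².
0.6 F_u A_nv = 336.4 kN; 0.6 F_y A_gv = 426.3 kN → shear rupture governs the shear term.
R_n = 336.4 + 1.0 × 450 × 98 / 1000 = 380.5 kN.
Allowable strength R_n/Ω = 380.5 / 2 = 190 kN.

190 kN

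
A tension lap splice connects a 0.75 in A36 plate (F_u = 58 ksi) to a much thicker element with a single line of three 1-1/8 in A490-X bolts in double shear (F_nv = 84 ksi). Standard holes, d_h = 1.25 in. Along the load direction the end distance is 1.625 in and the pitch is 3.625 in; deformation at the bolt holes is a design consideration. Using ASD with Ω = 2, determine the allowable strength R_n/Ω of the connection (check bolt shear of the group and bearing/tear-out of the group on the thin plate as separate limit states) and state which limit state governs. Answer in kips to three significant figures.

Bolt shear: A_b = π·1.125²/4 = 0.994 in²; R_n = 84 × 0.994 × 3 × 2 = 501 kips → 501 / 2 = 250 kips.
Bearing (1.2 l_c t F_u ≤ 2.4 d t F_u): upper limit = 2.4·1.125·0.75·58 = 117.4 kips.
  Edge l_c = 1.625 − 1.25/2 = 1 → r_n = 52.2 kips; interior l_c = 3.625 − 1.25 = 2.375 → r_n = 117.4 kips.
  R_n,bearing = 1·52.2 + 2·117.4 = 287.1 kips → 287.1 / 2 = 144 kips.
Bearing governs: 144 kips.

144 kips (bearing governs)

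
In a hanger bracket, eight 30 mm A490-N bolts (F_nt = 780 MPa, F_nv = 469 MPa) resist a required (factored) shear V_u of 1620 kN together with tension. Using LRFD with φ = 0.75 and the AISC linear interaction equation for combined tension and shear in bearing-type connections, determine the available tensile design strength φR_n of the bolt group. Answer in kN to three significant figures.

A_b = π·30²/4 = 706.9 mm²; f_rv = 1620 × 1000 / (8 × 706.9) = 286.5 MPa.
F'_nt = 1.3 F_nt − (F_nt / φF_nv) f_rv = 1.3·780 − (780/(0.75·469))·286.5 = 378.7 MPa, capped at F_nt → F'_nt = 378.7 MPa.
R_n = F'_nt · A_b · n = 378.7 × 706.9 × 8 / 1000 = 2142 kN.
Design strength φR_n = 0.75 × 2142 = 1610 kN.

1610 kN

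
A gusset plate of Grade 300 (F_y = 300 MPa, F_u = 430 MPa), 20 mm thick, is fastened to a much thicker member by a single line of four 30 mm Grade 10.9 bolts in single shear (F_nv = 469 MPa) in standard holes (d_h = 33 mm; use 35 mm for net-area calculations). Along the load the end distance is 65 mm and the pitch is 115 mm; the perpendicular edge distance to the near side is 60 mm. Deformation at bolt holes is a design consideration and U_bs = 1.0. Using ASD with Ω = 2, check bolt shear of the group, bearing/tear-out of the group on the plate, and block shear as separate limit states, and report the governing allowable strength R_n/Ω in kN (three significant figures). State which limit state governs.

663 kN (bolt shear governs)

Bolt shear: A_b = π·30²/4 = 706.9 mm²; R_n = 469 × 706.9 × 4 × 1 / 1000 = 1326 kN → 1326 / 2 = 663 kN.
Bearing: edge l_c = 48.5, r_n = 500.5 kN; interior l_c = 82, r_n = 619.2 kN; R_n = 500.5 + 3·619.2 = 2358 kN → 1180 kN.
Block shear: A_gv = 8200, A_nv = 5750, A_nt = 850 mm²; R_n = min(0.6F_uA_nv, 0.6F_yA_gv) + U_bs·F_u·A_nt = 1842 kN → 921 kN.
Bolt shear governs: 663 kN.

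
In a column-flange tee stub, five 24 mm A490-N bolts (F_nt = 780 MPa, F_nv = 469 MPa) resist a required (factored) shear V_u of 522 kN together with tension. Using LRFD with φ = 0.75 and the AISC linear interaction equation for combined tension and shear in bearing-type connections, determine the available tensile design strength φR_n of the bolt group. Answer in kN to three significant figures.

852 kN

A_b = π·24²/4 = 452.4 mm²; f_rv = 522 × 1000 / (5 × 452.4) = 230.8 MPa.
F'_nt = 1.3 F_nt − (F_nt / φF_nv) f_rv = 1.3·780 − (780/(0.75·469))·230.8 = 502.3 MPa, capped at F_nt → F'_nt = 502.3 MPa.
R_n = F'_nt · A_b · n = 502.3 × 452.4 × 5 / 1000 = 1136 kN.
Design strength φR_n = 0.75 × 1136 = 852 kN.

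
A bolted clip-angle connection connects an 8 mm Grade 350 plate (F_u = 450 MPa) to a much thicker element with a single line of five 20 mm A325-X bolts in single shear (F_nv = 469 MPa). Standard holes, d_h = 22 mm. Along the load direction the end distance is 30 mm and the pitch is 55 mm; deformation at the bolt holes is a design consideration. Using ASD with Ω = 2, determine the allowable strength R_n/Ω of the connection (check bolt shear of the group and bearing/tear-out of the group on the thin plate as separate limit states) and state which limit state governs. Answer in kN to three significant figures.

326 kN (bearing governs)

Bolt shear: A_b = π·20²/4 = 314.2 mm²; R_n = 469 × 314.2 × 5 × 1 / 1000 = 736.7 kN → 736.7 / 2 = 368 kN.
Bearing (1.2 l_c t F_u ≤ 2.4 d t F_u): upper limit = 2.4·20·8·450 / 1000 = 172.8 kN.
  Edge l_c = 30 − 22/2 = 19 → r_n = 82.08 kN; interior l_c = 55 − 22 = 33 → r_n = 142.6 kN.
  R_n,bearing = 1·82.08 + 4·142.6 = 652.3 kN → 652.3 / 2 = 326 kN.
Bearing governs: 326 kN.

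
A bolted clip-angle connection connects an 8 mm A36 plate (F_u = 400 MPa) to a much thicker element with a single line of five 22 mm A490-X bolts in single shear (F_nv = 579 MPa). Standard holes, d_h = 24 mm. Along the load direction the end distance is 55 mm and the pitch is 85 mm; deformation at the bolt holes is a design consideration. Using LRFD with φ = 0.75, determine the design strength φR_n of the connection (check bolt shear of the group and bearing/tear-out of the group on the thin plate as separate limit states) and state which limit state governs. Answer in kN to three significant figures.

Bolt shear: A_b = π·22²/4 = 380.1 mm²; R_n = 579 × 380.1 × 5 × 1 / 1000 = 1100 kN → 0.75 × 1100 = 825 kN.
Bearing (1.2 l_c t F_u ≤ 2.4 d t F_u): upper limit = 2.4·22·8·400 / 1000 = 169 kN.
  Edge l_c = 55 − 24/2 = 43 → r_n = 165.1 kN; interior l_c = 85 − 24 = 61 → r_n = 169 kN.
  R_n,bearing = 1·165.1 + 4·169 = 841 kN → 0.75 × 841 = 631 kN.
Bearing governs: 631 kN.

631 kN (bearing governs)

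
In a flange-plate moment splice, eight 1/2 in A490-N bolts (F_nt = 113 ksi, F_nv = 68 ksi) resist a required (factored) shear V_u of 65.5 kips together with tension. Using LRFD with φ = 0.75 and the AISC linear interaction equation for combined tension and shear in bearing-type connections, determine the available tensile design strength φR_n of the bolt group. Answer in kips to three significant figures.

A_b = π·0.5²/4 = 0.1963 in²; f_rv = 65.5 / (8 × 0.1963) = 41.7 ksi.
F'_nt = 1.3 F_nt − (F_nt / φF_nv) f_rv = 1.3·113 − (113/(0.75·68))·41.7 = 54.51 ksi, capped at F_nt → F'_nt = 54.51 ksi.
R_n = F'_nt · A_b · n = 54.51 × 0.1963 × 8 = 85.62 kips.
Design strength φR_n = 0.75 × 85.62 = 64.2 kips.

64.2 kips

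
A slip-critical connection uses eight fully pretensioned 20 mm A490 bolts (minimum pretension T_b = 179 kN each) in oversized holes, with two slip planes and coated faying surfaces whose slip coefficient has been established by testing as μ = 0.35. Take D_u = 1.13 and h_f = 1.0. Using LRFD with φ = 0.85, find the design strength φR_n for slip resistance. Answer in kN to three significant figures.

R_n = μ · D_u · h_f · T_b · n_s · n_b = 0.35 × 1.13 × 1.0 × 179 × 2 × 8 = 1133 kN.
Design strength φR_n = 0.85 × 1133 = 963 kN.

963 kN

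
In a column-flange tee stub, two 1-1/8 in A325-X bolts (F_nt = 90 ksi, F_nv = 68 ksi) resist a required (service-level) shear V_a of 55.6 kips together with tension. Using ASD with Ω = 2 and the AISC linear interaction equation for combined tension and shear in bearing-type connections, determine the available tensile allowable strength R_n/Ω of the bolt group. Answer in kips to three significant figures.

42.7 kips

A_b = π·1.125²/4 = 0.994 in²; f_rv = 55.6 / (2 × 0.994) = 27.97 ksi.
F'_nt = 1.3 F_nt − (Ω F_nt / F_nv) f_rv = 1.3·90 − (2·90/68)·27.97 = 42.97 ksi, capped at F_nt → F'_nt = 42.97 ksi.
R_n = F'_nt · A_b · n = 42.97 × 0.994 × 2 = 85.42 kips.
Allowable strength R_n/Ω = 85.42 / 2 = 42.7 kips.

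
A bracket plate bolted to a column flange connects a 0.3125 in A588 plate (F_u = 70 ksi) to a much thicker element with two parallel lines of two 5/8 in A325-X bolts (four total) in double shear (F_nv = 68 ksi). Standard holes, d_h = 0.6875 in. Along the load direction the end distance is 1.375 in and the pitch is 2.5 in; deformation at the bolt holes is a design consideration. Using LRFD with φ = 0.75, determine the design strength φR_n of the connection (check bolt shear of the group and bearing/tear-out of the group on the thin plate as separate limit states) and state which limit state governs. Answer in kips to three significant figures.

89.8 kips (bearing governs)

Bolt shear: A_b = π·0.625²/4 = 0.3068 in²; R_n = 68 × 0.3068 × 4 × 2 = 166.9 kips → 0.75 × 166.9 = 125 kips.
Bearing (1.2 l_c t F_u ≤ 2.4 d t F_u): upper limit = 2.4·0.625·0.3125·70 = 32.81 kips.
  Edge l_c = 1.375 − 0.6875/2 = 1.031 → r_n = 27.07 kips; interior l_c = 2.5 − 0.6875 = 1.812 → r_n = 32.81 kips.
  R_n,bearing = 2·27.07 + 2·32.81 = 119.8 kips → 0.75 × 119.8 = 89.8 kips.
Bearing governs: 89.8 kips.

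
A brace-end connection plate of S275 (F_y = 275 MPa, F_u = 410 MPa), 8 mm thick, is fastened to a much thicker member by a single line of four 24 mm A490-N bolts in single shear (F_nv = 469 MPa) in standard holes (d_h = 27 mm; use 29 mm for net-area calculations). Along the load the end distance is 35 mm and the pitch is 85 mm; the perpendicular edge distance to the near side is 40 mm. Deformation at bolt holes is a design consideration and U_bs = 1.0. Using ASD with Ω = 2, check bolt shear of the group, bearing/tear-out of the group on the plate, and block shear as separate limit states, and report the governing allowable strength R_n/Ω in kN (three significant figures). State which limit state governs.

Bolt shear: A_b = π·24²/4 = 452.4 mm²; R_n = 469 × 452.4 × 4 × 1 / 1000 = 848.7 kN → 848.7 / 2 = 424 kN.
Bearing: edge l_c = 21.5, r_n = 84.62 kN; interior l_c = 58, r_n = 188.9 kN; R_n = 84.62 + 3·188.9 = 651.4 kN → 326 kN.
Block shear: A_gv = 2320, A_nv = 1508, A_nt = 204 mm²; R_n = min(0.6F_uA_nv, 0.6F_yA_gv) + U_bs·F_u·A_nt = 454.6 kN → 227 kN.
Block shear governs: 227 kN.

227 kN (block shear governs)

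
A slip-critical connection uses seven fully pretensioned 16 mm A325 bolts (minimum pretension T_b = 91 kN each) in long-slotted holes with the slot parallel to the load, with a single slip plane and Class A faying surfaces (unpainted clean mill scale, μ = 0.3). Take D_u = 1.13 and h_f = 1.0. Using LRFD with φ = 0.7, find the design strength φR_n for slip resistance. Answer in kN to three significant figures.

R_n = μ · D_u · h_f · T_b · n_s · n_b = 0.3 × 1.13 × 1.0 × 91 × 1 × 7 = 215.9 kN.
Design strength φR_n = 0.7 × 215.9 = 151 kN.

151 kN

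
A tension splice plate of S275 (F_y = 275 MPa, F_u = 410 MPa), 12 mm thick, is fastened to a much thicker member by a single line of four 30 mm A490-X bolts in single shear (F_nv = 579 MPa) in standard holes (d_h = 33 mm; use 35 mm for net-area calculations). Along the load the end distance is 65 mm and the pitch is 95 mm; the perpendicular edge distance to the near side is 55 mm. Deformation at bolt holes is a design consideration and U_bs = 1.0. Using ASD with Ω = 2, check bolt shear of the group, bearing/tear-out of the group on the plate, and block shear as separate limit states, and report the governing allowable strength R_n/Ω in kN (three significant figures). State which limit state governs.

428 kN (block shear governs)

Bolt shear: A_b = π·30²/4 = 706.9 mm²; R_n = 579 × 706.9 × 4 × 1 / 1000 = 1637 kN → 1637 / 2 = 819 kN.
Bearing: edge l_c = 48.5, r_n = 286.3 kN; interior l_c = 62, r_n = 354.2 kN; R_n = 286.3 + 3·354.2 = 1349 kN → 675 kN.
Block shear: A_gv = 4200, A_nv = 2730, A_nt = 450 mm²; R_n = min(0.6F_uA_nv, 0.6F_yA_gv) + U_bs·F_u·A_nt = 856.1 kN → 428 kN.
Block shear governs: 428 kN.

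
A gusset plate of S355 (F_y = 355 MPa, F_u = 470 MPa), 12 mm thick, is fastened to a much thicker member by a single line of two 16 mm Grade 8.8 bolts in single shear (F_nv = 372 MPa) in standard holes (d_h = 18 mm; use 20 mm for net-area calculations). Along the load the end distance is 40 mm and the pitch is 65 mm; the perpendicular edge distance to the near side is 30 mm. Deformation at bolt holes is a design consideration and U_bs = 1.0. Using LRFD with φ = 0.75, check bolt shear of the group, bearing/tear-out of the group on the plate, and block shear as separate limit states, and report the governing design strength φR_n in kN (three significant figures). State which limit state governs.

112 kN (bolt shear governs)

Bolt shear: A_b = π·16²/4 = 201.1 mm²; R_n = 372 × 201.1 × 2 × 1 / 1000 = 149.6 kN → 0.75 × 149.6 = 112 kN.
Bearing: edge l_c = 31, r_n = 209.8 kN; interior l_c = 47, r_n = 216.6 kN; R_n = 209.8 + 1·216.6 = 426.4 kN → 320 kN.
Block shear: A_gv = 1260, A_nv = 900, A_nt = 240 mm²; R_n = min(0.6F_uA_nv, 0.6F_yA_gv) + U_bs·F_u·A_nt = 366.6 kN → 275 kN.
Bolt shear governs: 112 kN.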